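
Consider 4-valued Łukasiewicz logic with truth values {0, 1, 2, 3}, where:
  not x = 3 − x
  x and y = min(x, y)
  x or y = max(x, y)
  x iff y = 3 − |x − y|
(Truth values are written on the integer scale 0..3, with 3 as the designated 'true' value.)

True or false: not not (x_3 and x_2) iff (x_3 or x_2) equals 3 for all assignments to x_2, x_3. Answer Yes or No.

No

Counterexample: take x_2 = 0, x_3 = 1.
x_3 and x_2 = 1 and 0 = 0
not (x_3 and x_2) = not 0 = 3
not not (x_3 and x_2) = not 3 = 0
x_3 or x_2 = 1 or 0 = 1
not not (x_3 and x_2) iff (x_3 or x_2) = 0 iff 1 = 2
This gives 2 ≠ 3.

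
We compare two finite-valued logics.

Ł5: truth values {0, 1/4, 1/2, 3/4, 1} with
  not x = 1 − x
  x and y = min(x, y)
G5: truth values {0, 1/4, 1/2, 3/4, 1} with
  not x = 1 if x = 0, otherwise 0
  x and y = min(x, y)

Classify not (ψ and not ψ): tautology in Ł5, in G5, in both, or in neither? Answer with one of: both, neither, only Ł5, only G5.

In Ł5: at ψ = 1/4 the value is 3/4 — not a tautology.
In G5: every assignment gives 1 — tautology.

only G5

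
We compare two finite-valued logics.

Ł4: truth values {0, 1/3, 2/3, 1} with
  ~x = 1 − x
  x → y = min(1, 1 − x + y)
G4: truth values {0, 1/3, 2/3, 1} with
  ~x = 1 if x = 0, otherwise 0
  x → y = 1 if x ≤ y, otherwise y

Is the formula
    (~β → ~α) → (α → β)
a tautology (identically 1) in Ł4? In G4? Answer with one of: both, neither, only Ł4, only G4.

In Ł4: every assignment gives 1 — tautology.
In G4: at α = 2/3, β = 1/3 the value is 1/3 — not a tautology.

only Ł4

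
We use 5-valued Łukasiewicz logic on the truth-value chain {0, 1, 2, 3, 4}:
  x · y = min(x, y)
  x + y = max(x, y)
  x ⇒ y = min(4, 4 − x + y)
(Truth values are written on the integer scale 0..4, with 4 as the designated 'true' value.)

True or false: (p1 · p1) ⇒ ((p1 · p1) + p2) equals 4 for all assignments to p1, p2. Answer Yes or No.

Yes

At p1 = 4, p2 = 3, for instance:
p1 · p1 = 4 · 4 = 4
(p1 · p1) + p2 = 4 + 3 = 4
(p1 · p1) ⇒ ((p1 · p1) + p2) = 4 ⇒ 4 = 4
and checking the remaining 24 assignments likewise gives ≥ 4 in every case.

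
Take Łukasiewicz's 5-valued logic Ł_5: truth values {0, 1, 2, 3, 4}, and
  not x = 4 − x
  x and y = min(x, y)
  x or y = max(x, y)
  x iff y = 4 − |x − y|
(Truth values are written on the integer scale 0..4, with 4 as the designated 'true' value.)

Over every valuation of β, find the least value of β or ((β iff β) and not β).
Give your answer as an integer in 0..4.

2

Take β = 2:
β iff β = 2 iff 2 = 4
not β = not 2 = 2
(β iff β) and not β = 4 and 2 = 2
β or ((β iff β) and not β) = 2 or 2 = 2
No assignment yields a value below 2, so this is the minimum.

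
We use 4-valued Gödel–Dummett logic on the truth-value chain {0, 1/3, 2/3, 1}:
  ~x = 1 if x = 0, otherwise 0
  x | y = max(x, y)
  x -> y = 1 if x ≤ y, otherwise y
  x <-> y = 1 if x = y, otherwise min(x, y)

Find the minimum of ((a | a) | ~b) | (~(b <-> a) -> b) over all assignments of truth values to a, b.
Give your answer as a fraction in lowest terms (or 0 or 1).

Take a = 0, b = 1/3:
a | a = 0 | 0 = 0
~b = ~1/3 = 0
(a | a) | ~b = 0 | 0 = 0
b <-> a = 1/3 <-> 0 = 0
~(b <-> a) = ~0 = 1
~(b <-> a) -> b = 1 -> 1/3 = 1/3
((a | a) | ~b) | (~(b <-> a) -> b) = 0 | 1/3 = 1/3
No assignment yields a value below 1/3, so this is the minimum.

1/3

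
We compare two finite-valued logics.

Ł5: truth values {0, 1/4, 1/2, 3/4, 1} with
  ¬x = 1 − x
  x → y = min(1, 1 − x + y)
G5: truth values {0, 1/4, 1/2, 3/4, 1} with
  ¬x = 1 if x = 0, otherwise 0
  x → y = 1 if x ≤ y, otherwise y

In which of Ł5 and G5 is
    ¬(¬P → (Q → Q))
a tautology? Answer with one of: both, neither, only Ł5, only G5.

neither

In Ł5: at P = 0, Q = 0 the value is 0 — not a tautology.
In G5: at P = 0, Q = 0 the value is 0 — not a tautology.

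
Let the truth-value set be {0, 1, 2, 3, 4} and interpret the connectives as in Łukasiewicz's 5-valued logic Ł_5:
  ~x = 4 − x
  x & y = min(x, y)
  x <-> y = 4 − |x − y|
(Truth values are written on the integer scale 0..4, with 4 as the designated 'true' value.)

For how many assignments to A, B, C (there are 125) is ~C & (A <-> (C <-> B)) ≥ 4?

value 4: 5 assignments (counts)
value 3: 22 assignments
value 2: 33 assignments
value 1: 35 assignments
value 0: 30 assignments
So 5 of the 125 assignments meet the threshold.

5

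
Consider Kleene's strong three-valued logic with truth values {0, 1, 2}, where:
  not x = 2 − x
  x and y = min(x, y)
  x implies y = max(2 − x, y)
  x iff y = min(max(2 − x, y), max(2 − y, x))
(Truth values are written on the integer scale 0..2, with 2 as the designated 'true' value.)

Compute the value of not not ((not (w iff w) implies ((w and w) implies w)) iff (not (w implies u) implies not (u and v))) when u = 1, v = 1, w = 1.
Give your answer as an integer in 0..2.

w iff w = 1 iff 1 = 1
not (w iff w) = not 1 = 1
w and w = 1 and 1 = 1
(w and w) implies w = 1 implies 1 = 1
not (w iff w) implies ((w and w) implies w) = 1 implies 1 = 1
w implies u = 1 implies 1 = 1
not (w implies u) = not 1 = 1
u and v = 1 and 1 = 1
not (u and v) = not 1 = 1
not (w implies u) implies not (u and v) = 1 implies 1 = 1
(not (w iff w) implies ((w and w) implies w)) iff (not (w implies u) implies not (u and v)) = 1 iff 1 = 1
not ((not (w iff w) implies ((w and w) implies w)) iff (not (w implies u) implies not (u and v))) = not 1 = 1
not not ((not (w iff w) implies ((w and w) implies w)) iff (not (w implies u) implies not (u and v))) = not 1 = 1

1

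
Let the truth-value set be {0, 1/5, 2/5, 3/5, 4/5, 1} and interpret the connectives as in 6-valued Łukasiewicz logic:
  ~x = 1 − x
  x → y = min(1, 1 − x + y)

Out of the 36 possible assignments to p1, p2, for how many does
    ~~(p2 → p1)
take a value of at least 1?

21

value 1: 21 assignments (counts)
value 4/5: 5 assignments
value 3/5: 4 assignments
value 2/5: 3 assignments
value 1/5: 2 assignments
value 0: 1 assignment
So 21 of the 36 assignments meet the threshold.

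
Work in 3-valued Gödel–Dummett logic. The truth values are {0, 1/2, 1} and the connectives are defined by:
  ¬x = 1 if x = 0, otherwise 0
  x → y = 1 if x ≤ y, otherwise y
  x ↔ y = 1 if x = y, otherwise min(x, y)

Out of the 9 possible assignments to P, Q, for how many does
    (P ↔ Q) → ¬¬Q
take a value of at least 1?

8

P = 0, Q = 0 ↦ 0  <
P = 0, Q = 1/2 ↦ 1  ≥
P = 0, Q = 1 ↦ 1  ≥
P = 1/2, Q = 0 ↦ 1  ≥
P = 1/2, Q = 1/2 ↦ 1  ≥
P = 1/2, Q = 1 ↦ 1  ≥
P = 1, Q = 0 ↦ 1  ≥
P = 1, Q = 1/2 ↦ 1  ≥
P = 1, Q = 1 ↦ 1  ≥
So 8 of the 9 assignments meet the threshold.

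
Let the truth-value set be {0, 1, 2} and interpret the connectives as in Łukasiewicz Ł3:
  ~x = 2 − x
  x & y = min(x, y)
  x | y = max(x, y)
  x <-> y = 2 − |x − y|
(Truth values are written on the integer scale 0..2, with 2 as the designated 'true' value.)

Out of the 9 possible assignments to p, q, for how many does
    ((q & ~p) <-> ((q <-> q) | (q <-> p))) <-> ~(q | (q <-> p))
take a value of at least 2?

p = 0, q = 0 ↦ 2  ≥
p = 0, q = 1 ↦ 2  ≥
p = 0, q = 2 ↦ 0  <
p = 1, q = 0 ↦ 1  <
p = 1, q = 1 ↦ 1  <
p = 1, q = 2 ↦ 1  <
p = 2, q = 0 ↦ 0  <
p = 2, q = 1 ↦ 1  <
p = 2, q = 2 ↦ 2  ≥
So 3 of the 9 assignments meet the threshold.

3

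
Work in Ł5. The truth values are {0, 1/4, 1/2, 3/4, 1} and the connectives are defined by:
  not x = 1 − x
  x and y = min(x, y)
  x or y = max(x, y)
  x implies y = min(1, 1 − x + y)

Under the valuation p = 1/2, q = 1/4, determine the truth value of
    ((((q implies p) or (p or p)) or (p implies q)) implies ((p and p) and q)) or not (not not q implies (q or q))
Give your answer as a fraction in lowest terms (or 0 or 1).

q implies p = 1/4 implies 1/2 = 1
p or p = 1/2 or 1/2 = 1/2
(q implies p) or (p or p) = 1 or 1/2 = 1
p implies q = 1/2 implies 1/4 = 3/4
((q implies p) or (p or p)) or (p implies q) = 1 or 3/4 = 1
p and p = 1/2 and 1/2 = 1/2
(p and p) and q = 1/2 and 1/4 = 1/4
(((q implies p) or (p or p)) or (p implies q)) implies ((p and p) and q) = 1 implies 1/4 = 1/4
not q = not 1/4 = 3/4
not not q = not 3/4 = 1/4
q or q = 1/4 or 1/4 = 1/4
not not q implies (q or q) = 1/4 implies 1/4 = 1
not (not not q implies (q or q)) = not 1 = 0
((((q implies p) or (p or p)) or (p implies q)) implies ((p and p) and q)) or not (not not q implies (q or q)) = 1/4 or 0 = 1/4

1/4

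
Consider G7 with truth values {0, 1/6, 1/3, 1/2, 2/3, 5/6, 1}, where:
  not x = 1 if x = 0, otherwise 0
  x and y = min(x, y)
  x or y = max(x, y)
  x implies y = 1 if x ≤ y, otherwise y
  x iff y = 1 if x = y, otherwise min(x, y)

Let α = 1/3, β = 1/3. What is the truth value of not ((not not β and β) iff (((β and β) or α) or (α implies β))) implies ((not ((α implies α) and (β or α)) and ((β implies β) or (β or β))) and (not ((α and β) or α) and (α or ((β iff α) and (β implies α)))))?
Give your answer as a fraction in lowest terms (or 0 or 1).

not β = not 1/3 = 0
not not β = not 0 = 1
not not β and β = 1 and 1/3 = 1/3
β and β = 1/3 and 1/3 = 1/3
(β and β) or α = 1/3 or 1/3 = 1/3
α implies β = 1/3 implies 1/3 = 1
((β and β) or α) or (α implies β) = 1/3 or 1 = 1
(not not β and β) iff (((β and β) or α) or (α implies β)) = 1/3 iff 1 = 1/3
not ((not not β and β) iff (((β and β) or α) or (α implies β))) = not 1/3 = 0
α implies α = 1/3 implies 1/3 = 1
β or α = 1/3 or 1/3 = 1/3
(α implies α) and (β or α) = 1 and 1/3 = 1/3
not ((α implies α) and (β or α)) = not 1/3 = 0
β implies β = 1/3 implies 1/3 = 1
β or β = 1/3 or 1/3 = 1/3
(β implies β) or (β or β) = 1 or 1/3 = 1
not ((α implies α) and (β or α)) and ((β implies β) or (β or β)) = 0 and 1 = 0
α and β = 1/3 and 1/3 = 1/3
(α and β) or α = 1/3 or 1/3 = 1/3
not ((α and β) or α) = not 1/3 = 0
β iff α = 1/3 iff 1/3 = 1
β implies α = 1/3 implies 1/3 = 1
(β iff α) and (β implies α) = 1 and 1 = 1
α or ((β iff α) and (β implies α)) = 1/3 or 1 = 1
not ((α and β) or α) and (α or ((β iff α) and (β implies α))) = 0 and 1 = 0
(not ((α implies α) and (β or α)) and ((β implies β) or (β or β))) and (not ((α and β) or α) and (α or ((β iff α) and (β implies α)))) = 0 and 0 = 0
not ((not not β and β) iff (((β and β) or α) or (α implies β))) implies ((not ((α implies α) and (β or α)) and ((β implies β) or (β or β))) and (not ((α and β) or α) and (α or ((β iff α) and (β implies α))))) = 0 implies 0 = 1

1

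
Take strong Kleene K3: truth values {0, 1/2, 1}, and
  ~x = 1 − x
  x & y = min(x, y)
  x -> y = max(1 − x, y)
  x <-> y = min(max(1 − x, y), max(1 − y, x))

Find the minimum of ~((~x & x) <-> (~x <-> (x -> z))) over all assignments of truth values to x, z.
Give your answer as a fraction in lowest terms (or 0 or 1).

0

Take x = 1, z = 1:
~x = ~1 = 0
~x & x = 0 & 1 = 0
~x = ~1 = 0
x -> z = 1 -> 1 = 1
~x <-> (x -> z) = 0 <-> 1 = 0
(~x & x) <-> (~x <-> (x -> z)) = 0 <-> 0 = 1
~((~x & x) <-> (~x <-> (x -> z))) = ~1 = 0
No assignment yields a value below 0, so this is the minimum.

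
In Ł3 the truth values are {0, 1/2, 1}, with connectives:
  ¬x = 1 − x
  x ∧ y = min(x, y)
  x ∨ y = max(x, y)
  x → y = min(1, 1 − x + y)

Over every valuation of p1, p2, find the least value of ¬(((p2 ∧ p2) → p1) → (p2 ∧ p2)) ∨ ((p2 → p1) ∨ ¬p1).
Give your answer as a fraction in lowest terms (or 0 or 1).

Take p1 = 1/2, p2 = 1:
p2 ∧ p2 = 1 ∧ 1 = 1
(p2 ∧ p2) → p1 = 1 → 1/2 = 1/2
p2 ∧ p2 = 1 ∧ 1 = 1
((p2 ∧ p2) → p1) → (p2 ∧ p2) = 1/2 → 1 = 1
¬(((p2 ∧ p2) → p1) → (p2 ∧ p2)) = ¬1 = 0
p2 → p1 = 1 → 1/2 = 1/2
¬p1 = ¬1/2 = 1/2
(p2 → p1) ∨ ¬p1 = 1/2 ∨ 1/2 = 1/2
¬(((p2 ∧ p2) → p1) → (p2 ∧ p2)) ∨ ((p2 → p1) ∨ ¬p1) = 0 ∨ 1/2 = 1/2
No assignment yields a value below 1/2, so this is the minimum.

1/2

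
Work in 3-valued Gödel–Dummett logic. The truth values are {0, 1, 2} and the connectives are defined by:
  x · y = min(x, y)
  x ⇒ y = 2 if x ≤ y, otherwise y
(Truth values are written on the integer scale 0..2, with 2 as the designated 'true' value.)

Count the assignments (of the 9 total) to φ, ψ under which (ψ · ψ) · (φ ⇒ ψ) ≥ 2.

3

φ = 0, ψ = 0 ↦ 0  <
φ = 0, ψ = 1 ↦ 1  <
φ = 0, ψ = 2 ↦ 2  ≥
φ = 1, ψ = 0 ↦ 0  <
φ = 1, ψ = 1 ↦ 1  <
φ = 1, ψ = 2 ↦ 2  ≥
φ = 2, ψ = 0 ↦ 0  <
φ = 2, ψ = 1 ↦ 1  <
φ = 2, ψ = 2 ↦ 2  ≥
So 3 of the 9 assignments meet the threshold.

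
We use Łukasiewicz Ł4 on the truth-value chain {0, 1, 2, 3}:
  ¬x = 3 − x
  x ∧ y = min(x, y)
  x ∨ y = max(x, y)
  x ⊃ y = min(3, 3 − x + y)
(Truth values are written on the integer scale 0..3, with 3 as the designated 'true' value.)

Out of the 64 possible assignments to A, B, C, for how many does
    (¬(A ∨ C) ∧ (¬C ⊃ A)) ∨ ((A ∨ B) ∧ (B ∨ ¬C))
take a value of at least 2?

42

value 3: 19 assignments (counts)
value 2: 23 assignments (counts)
value 1: 17 assignments
value 0: 5 assignments
So 42 of the 64 assignments meet the threshold.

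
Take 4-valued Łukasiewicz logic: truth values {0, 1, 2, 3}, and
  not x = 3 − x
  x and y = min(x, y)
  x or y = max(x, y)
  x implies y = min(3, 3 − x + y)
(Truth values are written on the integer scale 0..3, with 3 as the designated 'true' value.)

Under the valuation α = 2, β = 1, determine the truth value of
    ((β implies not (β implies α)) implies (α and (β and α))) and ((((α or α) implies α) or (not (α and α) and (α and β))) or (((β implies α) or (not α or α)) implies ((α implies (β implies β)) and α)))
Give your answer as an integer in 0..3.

2

β implies α = 1 implies 2 = 3
not (β implies α) = not 3 = 0
β implies not (β implies α) = 1 implies 0 = 2
β and α = 1 and 2 = 1
α and (β and α) = 2 and 1 = 1
(β implies not (β implies α)) implies (α and (β and α)) = 2 implies 1 = 2
α or α = 2 or 2 = 2
(α or α) implies α = 2 implies 2 = 3
α and α = 2 and 2 = 2
not (α and α) = not 2 = 1
α and β = 2 and 1 = 1
not (α and α) and (α and β) = 1 and 1 = 1
((α or α) implies α) or (not (α and α) and (α and β)) = 3 or 1 = 3
β implies α = 1 implies 2 = 3
not α = not 2 = 1
not α or α = 1 or 2 = 2
(β implies α) or (not α or α) = 3 or 2 = 3
β implies β = 1 implies 1 = 3
α implies (β implies β) = 2 implies 3 = 3
(α implies (β implies β)) and α = 3 and 2 = 2
((β implies α) or (not α or α)) implies ((α implies (β implies β)) and α) = 3 implies 2 = 2
(((α or α) implies α) or (not (α and α) and (α and β))) or (((β implies α) or (not α or α)) implies ((α implies (β implies β)) and α)) = 3 or 2 = 3
((β implies not (β implies α)) implies (α and (β and α))) and ((((α or α) implies α) or (not (α and α) and (α and β))) or (((β implies α) or (not α or α)) implies ((α implies (β implies β)) and α))) = 2 and 3 = 2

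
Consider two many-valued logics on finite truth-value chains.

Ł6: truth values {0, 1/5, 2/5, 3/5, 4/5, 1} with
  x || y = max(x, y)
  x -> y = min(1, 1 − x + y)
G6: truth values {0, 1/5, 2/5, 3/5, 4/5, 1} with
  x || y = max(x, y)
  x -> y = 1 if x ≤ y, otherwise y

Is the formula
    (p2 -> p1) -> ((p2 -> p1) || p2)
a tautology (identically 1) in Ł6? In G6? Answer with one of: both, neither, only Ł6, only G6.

In Ł6: every assignment gives 1 — tautology.
In G6: every assignment gives 1 — tautology.

both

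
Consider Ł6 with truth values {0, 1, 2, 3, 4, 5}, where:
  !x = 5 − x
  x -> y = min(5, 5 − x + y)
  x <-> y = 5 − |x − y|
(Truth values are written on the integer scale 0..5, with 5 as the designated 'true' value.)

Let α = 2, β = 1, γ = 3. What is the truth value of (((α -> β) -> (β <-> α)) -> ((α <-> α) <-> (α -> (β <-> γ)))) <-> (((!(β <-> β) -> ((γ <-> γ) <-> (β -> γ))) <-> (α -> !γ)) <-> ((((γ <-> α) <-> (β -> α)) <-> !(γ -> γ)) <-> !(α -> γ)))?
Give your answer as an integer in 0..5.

4

α -> β = 2 -> 1 = 4
β <-> α = 1 <-> 2 = 4
(α -> β) -> (β <-> α) = 4 -> 4 = 5
α <-> α = 2 <-> 2 = 5
β <-> γ = 1 <-> 3 = 3
α -> (β <-> γ) = 2 -> 3 = 5
(α <-> α) <-> (α -> (β <-> γ)) = 5 <-> 5 = 5
((α -> β) -> (β <-> α)) -> ((α <-> α) <-> (α -> (β <-> γ))) = 5 -> 5 = 5
β <-> β = 1 <-> 1 = 5
!(β <-> β) = !5 = 0
γ <-> γ = 3 <-> 3 = 5
β -> γ = 1 -> 3 = 5
(γ <-> γ) <-> (β -> γ) = 5 <-> 5 = 5
!(β <-> β) -> ((γ <-> γ) <-> (β -> γ)) = 0 -> 5 = 5
!γ = !3 = 2
α -> !γ = 2 -> 2 = 5
(!(β <-> β) -> ((γ <-> γ) <-> (β -> γ))) <-> (α -> !γ) = 5 <-> 5 = 5
γ <-> α = 3 <-> 2 = 4
β -> α = 1 -> 2 = 5
(γ <-> α) <-> (β -> α) = 4 <-> 5 = 4
γ -> γ = 3 -> 3 = 5
!(γ -> γ) = !5 = 0
((γ <-> α) <-> (β -> α)) <-> !(γ -> γ) = 4 <-> 0 = 1
α -> γ = 2 -> 3 = 5
!(α -> γ) = !5 = 0
(((γ <-> α) <-> (β -> α)) <-> !(γ -> γ)) <-> !(α -> γ) = 1 <-> 0 = 4
((!(β <-> β) -> ((γ <-> γ) <-> (β -> γ))) <-> (α -> !γ)) <-> ((((γ <-> α) <-> (β -> α)) <-> !(γ -> γ)) <-> !(α -> γ)) = 5 <-> 4 = 4
(((α -> β) -> (β <-> α)) -> ((α <-> α) <-> (α -> (β <-> γ)))) <-> (((!(β <-> β) -> ((γ <-> γ) <-> (β -> γ))) <-> (α -> !γ)) <-> ((((γ <-> α) <-> (β -> α)) <-> !(γ -> γ)) <-> !(α -> γ))) = 5 <-> 4 = 4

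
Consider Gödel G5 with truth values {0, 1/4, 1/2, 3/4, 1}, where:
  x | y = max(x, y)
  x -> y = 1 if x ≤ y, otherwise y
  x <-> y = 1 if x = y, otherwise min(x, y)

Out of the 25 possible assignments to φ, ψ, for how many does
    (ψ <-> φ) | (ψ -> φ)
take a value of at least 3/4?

16

value 1: 15 assignments (counts)
value 3/4: 1 assignment (counts)
value 1/2: 2 assignments
value 1/4: 3 assignments
value 0: 4 assignments
So 16 of the 25 assignments meet the threshold.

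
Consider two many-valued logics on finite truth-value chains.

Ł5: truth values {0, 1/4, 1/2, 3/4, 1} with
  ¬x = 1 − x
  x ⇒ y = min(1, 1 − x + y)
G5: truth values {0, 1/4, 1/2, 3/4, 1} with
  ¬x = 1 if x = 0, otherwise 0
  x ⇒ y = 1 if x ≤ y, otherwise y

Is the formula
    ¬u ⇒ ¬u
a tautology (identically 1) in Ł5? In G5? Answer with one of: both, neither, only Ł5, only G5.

both

In Ł5: every assignment gives 1 — tautology.
In G5: every assignment gives 1 — tautology.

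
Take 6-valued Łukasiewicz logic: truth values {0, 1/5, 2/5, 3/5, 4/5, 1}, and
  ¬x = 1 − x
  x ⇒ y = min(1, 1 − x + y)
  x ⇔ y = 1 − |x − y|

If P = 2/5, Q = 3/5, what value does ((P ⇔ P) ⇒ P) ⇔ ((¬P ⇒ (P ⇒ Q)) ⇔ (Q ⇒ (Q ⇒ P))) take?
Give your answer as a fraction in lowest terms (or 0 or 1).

2/5

P ⇔ P = 2/5 ⇔ 2/5 = 1
(P ⇔ P) ⇒ P = 1 ⇒ 2/5 = 2/5
¬P = ¬2/5 = 3/5
P ⇒ Q = 2/5 ⇒ 3/5 = 1
¬P ⇒ (P ⇒ Q) = 3/5 ⇒ 1 = 1
Q ⇒ P = 3/5 ⇒ 2/5 = 4/5
Q ⇒ (Q ⇒ P) = 3/5 ⇒ 4/5 = 1
(¬P ⇒ (P ⇒ Q)) ⇔ (Q ⇒ (Q ⇒ P)) = 1 ⇔ 1 = 1
((P ⇔ P) ⇒ P) ⇔ ((¬P ⇒ (P ⇒ Q)) ⇔ (Q ⇒ (Q ⇒ P))) = 2/5 ⇔ 1 = 2/5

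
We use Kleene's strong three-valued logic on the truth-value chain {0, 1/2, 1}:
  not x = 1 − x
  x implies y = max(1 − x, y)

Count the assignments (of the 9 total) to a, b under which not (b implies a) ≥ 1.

1

a = 0, b = 0 ↦ 0  <
a = 0, b = 1/2 ↦ 1/2  <
a = 0, b = 1 ↦ 1  ≥
a = 1/2, b = 0 ↦ 0  <
a = 1/2, b = 1/2 ↦ 1/2  <
a = 1/2, b = 1 ↦ 1/2  <
a = 1, b = 0 ↦ 0  <
a = 1, b = 1/2 ↦ 0  <
a = 1, b = 1 ↦ 0  <
So 1 of the 9 assignments meets the threshold.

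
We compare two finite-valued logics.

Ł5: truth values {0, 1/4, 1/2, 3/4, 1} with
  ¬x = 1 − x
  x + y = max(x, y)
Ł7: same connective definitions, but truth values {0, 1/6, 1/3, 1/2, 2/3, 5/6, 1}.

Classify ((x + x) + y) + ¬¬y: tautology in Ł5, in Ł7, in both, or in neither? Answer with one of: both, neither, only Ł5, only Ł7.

neither

In Ł5: at x = 0, y = 0 the value is 0 — not a tautology.
In Ł7: at x = 0, y = 0 the value is 0 — not a tautology.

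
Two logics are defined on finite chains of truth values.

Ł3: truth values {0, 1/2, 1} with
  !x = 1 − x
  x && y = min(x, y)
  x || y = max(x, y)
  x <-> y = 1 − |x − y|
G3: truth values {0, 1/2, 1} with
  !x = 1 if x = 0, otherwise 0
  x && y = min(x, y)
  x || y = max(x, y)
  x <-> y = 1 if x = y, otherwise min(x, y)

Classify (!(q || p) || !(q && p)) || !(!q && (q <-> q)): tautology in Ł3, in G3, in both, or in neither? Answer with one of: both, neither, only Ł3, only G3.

only G3

In Ł3: at p = 1/2, q = 1/2 the value is 1/2 — not a tautology.
In G3: every assignment gives 1 — tautology.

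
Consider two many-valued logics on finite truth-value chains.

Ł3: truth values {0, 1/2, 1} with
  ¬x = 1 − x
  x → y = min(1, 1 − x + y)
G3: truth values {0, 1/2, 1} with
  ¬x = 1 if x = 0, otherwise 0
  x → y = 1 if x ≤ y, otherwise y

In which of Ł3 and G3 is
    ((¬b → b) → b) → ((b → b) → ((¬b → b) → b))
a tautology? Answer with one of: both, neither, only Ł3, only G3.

both

In Ł3: every assignment gives 1 — tautology.
In G3: every assignment gives 1 — tautology.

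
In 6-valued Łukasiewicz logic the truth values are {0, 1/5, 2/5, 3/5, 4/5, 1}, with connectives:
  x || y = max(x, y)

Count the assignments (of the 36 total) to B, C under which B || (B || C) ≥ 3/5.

27

value 1: 11 assignments (counts)
value 4/5: 9 assignments (counts)
value 3/5: 7 assignments (counts)
value 2/5: 5 assignments
value 1/5: 3 assignments
value 0: 1 assignment
So 27 of the 36 assignments meet the threshold.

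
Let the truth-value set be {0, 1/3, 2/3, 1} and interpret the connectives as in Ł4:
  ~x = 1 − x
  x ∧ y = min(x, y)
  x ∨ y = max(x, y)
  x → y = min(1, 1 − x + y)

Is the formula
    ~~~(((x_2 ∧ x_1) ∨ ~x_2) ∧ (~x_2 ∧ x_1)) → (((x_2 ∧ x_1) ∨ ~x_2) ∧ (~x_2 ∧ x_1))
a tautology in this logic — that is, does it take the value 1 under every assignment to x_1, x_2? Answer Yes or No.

No

Counterexample: take x_1 = 0, x_2 = 0.
x_2 ∧ x_1 = 0 ∧ 0 = 0
~x_2 = ~0 = 1
(x_2 ∧ x_1) ∨ ~x_2 = 0 ∨ 1 = 1
~x_2 = ~0 = 1
~x_2 ∧ x_1 = 1 ∧ 0 = 0
((x_2 ∧ x_1) ∨ ~x_2) ∧ (~x_2 ∧ x_1) = 1 ∧ 0 = 0
~(((x_2 ∧ x_1) ∨ ~x_2) ∧ (~x_2 ∧ x_1)) = ~0 = 1
~~(((x_2 ∧ x_1) ∨ ~x_2) ∧ (~x_2 ∧ x_1)) = ~1 = 0
~~~(((x_2 ∧ x_1) ∨ ~x_2) ∧ (~x_2 ∧ x_1)) = ~0 = 1
x_2 ∧ x_1 = 0 ∧ 0 = 0
~x_2 = ~0 = 1
(x_2 ∧ x_1) ∨ ~x_2 = 0 ∨ 1 = 1
~x_2 = ~0 = 1
~x_2 ∧ x_1 = 1 ∧ 0 = 0
((x_2 ∧ x_1) ∨ ~x_2) ∧ (~x_2 ∧ x_1) = 1 ∧ 0 = 0
~~~(((x_2 ∧ x_1) ∨ ~x_2) ∧ (~x_2 ∧ x_1)) → (((x_2 ∧ x_1) ∨ ~x_2) ∧ (~x_2 ∧ x_1)) = 1 → 0 = 0
This gives 0 ≠ 1.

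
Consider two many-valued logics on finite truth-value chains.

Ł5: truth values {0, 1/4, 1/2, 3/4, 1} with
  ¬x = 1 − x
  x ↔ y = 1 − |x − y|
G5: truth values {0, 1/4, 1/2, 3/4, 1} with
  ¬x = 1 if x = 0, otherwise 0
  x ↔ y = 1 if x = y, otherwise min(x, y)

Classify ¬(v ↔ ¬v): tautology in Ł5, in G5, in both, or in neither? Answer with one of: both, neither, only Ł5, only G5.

only G5

In Ł5: at v = 1/4 the value is 1/2 — not a tautology.
In G5: every assignment gives 1 — tautology.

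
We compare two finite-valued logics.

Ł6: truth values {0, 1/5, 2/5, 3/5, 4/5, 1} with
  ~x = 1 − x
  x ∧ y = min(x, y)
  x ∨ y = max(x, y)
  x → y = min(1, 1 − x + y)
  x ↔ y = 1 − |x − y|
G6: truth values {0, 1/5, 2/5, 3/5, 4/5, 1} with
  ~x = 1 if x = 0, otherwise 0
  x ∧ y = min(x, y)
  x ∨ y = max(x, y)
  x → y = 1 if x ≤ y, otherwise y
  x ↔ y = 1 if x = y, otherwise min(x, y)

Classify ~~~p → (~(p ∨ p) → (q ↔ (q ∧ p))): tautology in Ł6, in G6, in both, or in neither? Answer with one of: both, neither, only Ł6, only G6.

In Ł6: at p = 0, q = 1/5 the value is 4/5 — not a tautology.
In G6: at p = 0, q = 1/5 the value is 0 — not a tautology.

neither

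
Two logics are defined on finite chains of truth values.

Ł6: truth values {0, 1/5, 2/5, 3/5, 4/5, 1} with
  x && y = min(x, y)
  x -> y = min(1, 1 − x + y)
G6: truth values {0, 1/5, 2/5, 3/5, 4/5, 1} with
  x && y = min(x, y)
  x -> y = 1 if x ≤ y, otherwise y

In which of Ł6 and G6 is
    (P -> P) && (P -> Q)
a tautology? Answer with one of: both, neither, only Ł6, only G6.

neither

In Ł6: at P = 1/5, Q = 0 the value is 4/5 — not a tautology.
In G6: at P = 1/5, Q = 0 the value is 0 — not a tautology.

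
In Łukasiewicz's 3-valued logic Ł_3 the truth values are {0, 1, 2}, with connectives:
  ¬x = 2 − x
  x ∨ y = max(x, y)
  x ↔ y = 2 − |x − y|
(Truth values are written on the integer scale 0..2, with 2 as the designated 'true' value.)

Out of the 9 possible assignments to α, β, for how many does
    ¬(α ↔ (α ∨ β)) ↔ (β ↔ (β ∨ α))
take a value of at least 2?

2

α = 0, β = 0 ↦ 0  <
α = 0, β = 1 ↦ 1  <
α = 0, β = 2 ↦ 2  ≥
α = 1, β = 0 ↦ 1  <
α = 1, β = 1 ↦ 0  <
α = 1, β = 2 ↦ 1  <
α = 2, β = 0 ↦ 2  ≥
α = 2, β = 1 ↦ 1  <
α = 2, β = 2 ↦ 0  <
So 2 of the 9 assignments meet the threshold.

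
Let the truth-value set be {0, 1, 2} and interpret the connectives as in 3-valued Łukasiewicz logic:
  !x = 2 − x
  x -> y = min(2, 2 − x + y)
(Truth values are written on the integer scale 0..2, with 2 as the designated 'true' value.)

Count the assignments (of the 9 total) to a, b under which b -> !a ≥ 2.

a = 0, b = 0 ↦ 2  ≥
a = 0, b = 1 ↦ 2  ≥
a = 0, b = 2 ↦ 2  ≥
a = 1, b = 0 ↦ 2  ≥
a = 1, b = 1 ↦ 2  ≥
a = 1, b = 2 ↦ 1  <
a = 2, b = 0 ↦ 2  ≥
a = 2, b = 1 ↦ 1  <
a = 2, b = 2 ↦ 0  <
So 6 of the 9 assignments meet the threshold.

6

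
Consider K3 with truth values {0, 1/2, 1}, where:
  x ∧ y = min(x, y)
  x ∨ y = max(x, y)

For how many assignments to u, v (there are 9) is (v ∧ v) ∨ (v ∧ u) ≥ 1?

u = 0, v = 0 ↦ 0  <
u = 0, v = 1/2 ↦ 1/2  <
u = 0, v = 1 ↦ 1  ≥
u = 1/2, v = 0 ↦ 0  <
u = 1/2, v = 1/2 ↦ 1/2  <
u = 1/2, v = 1 ↦ 1  ≥
u = 1, v = 0 ↦ 0  <
u = 1, v = 1/2 ↦ 1/2  <
u = 1, v = 1 ↦ 1  ≥
So 3 of the 9 assignments meet the threshold.

3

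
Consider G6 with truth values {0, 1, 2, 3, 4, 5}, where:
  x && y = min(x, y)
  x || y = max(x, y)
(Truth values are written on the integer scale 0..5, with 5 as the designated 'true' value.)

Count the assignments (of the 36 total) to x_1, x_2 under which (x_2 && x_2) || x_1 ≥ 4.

20

value 5: 11 assignments (counts)
value 4: 9 assignments (counts)
value 3: 7 assignments
value 2: 5 assignments
value 1: 3 assignments
value 0: 1 assignment
So 20 of the 36 assignments meet the threshold.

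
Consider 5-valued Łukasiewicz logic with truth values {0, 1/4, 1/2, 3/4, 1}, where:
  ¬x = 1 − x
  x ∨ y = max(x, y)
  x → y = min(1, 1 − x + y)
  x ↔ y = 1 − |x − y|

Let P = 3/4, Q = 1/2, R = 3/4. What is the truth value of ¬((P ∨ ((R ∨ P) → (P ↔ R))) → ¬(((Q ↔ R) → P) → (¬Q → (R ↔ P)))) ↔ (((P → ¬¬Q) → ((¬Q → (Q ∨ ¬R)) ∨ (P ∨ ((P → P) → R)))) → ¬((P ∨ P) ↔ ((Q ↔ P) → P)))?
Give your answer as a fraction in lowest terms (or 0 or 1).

1/4

R ∨ P = 3/4 ∨ 3/4 = 3/4
P ↔ R = 3/4 ↔ 3/4 = 1
(R ∨ P) → (P ↔ R) = 3/4 → 1 = 1
P ∨ ((R ∨ P) → (P ↔ R)) = 3/4 ∨ 1 = 1
Q ↔ R = 1/2 ↔ 3/4 = 3/4
(Q ↔ R) → P = 3/4 → 3/4 = 1
¬Q = ¬1/2 = 1/2
R ↔ P = 3/4 ↔ 3/4 = 1
¬Q → (R ↔ P) = 1/2 → 1 = 1
((Q ↔ R) → P) → (¬Q → (R ↔ P)) = 1 → 1 = 1
¬(((Q ↔ R) → P) → (¬Q → (R ↔ P))) = ¬1 = 0
(P ∨ ((R ∨ P) → (P ↔ R))) → ¬(((Q ↔ R) → P) → (¬Q → (R ↔ P))) = 1 → 0 = 0
¬((P ∨ ((R ∨ P) → (P ↔ R))) → ¬(((Q ↔ R) → P) → (¬Q → (R ↔ P)))) = ¬0 = 1
¬Q = ¬1/2 = 1/2
¬¬Q = ¬1/2 = 1/2
P → ¬¬Q = 3/4 → 1/2 = 3/4
¬Q = ¬1/2 = 1/2
¬R = ¬3/4 = 1/4
Q ∨ ¬R = 1/2 ∨ 1/4 = 1/2
¬Q → (Q ∨ ¬R) = 1/2 → 1/2 = 1
P → P = 3/4 → 3/4 = 1
(P → P) → R = 1 → 3/4 = 3/4
P ∨ ((P → P) → R) = 3/4 ∨ 3/4 = 3/4
(¬Q → (Q ∨ ¬R)) ∨ (P ∨ ((P → P) → R)) = 1 ∨ 3/4 = 1
(P → ¬¬Q) → ((¬Q → (Q ∨ ¬R)) ∨ (P ∨ ((P → P) → R))) = 3/4 → 1 = 1
P ∨ P = 3/4 ∨ 3/4 = 3/4
Q ↔ P = 1/2 ↔ 3/4 = 3/4
(Q ↔ P) → P = 3/4 → 3/4 = 1
(P ∨ P) ↔ ((Q ↔ P) → P) = 3/4 ↔ 1 = 3/4
¬((P ∨ P) ↔ ((Q ↔ P) → P)) = ¬3/4 = 1/4
((P → ¬¬Q) → ((¬Q → (Q ∨ ¬R)) ∨ (P ∨ ((P → P) → R)))) → ¬((P ∨ P) ↔ ((Q ↔ P) → P)) = 1 → 1/4 = 1/4
¬((P ∨ ((R ∨ P) → (P ↔ R))) → ¬(((Q ↔ R) → P) → (¬Q → (R ↔ P)))) ↔ (((P → ¬¬Q) → ((¬Q → (Q ∨ ¬R)) ∨ (P ∨ ((P → P) → R)))) → ¬((P ∨ P) ↔ ((Q ↔ P) → P))) = 1 ↔ 1/4 = 1/4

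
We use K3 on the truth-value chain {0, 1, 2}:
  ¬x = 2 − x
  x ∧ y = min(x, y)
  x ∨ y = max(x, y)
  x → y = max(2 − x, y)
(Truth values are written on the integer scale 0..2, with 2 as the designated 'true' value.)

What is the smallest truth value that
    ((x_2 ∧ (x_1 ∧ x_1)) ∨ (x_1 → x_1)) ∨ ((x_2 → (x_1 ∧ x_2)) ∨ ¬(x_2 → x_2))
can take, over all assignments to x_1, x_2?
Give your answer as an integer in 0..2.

1

Take x_1 = 1, x_2 = 1:
x_1 ∧ x_1 = 1 ∧ 1 = 1
x_2 ∧ (x_1 ∧ x_1) = 1 ∧ 1 = 1
x_1 → x_1 = 1 → 1 = 1
(x_2 ∧ (x_1 ∧ x_1)) ∨ (x_1 → x_1) = 1 ∨ 1 = 1
x_1 ∧ x_2 = 1 ∧ 1 = 1
x_2 → (x_1 ∧ x_2) = 1 → 1 = 1
x_2 → x_2 = 1 → 1 = 1
¬(x_2 → x_2) = ¬1 = 1
(x_2 → (x_1 ∧ x_2)) ∨ ¬(x_2 → x_2) = 1 ∨ 1 = 1
((x_2 ∧ (x_1 ∧ x_1)) ∨ (x_1 → x_1)) ∨ ((x_2 → (x_1 ∧ x_2)) ∨ ¬(x_2 → x_2)) = 1 ∨ 1 = 1
No assignment yields a value below 1, so this is the minimum.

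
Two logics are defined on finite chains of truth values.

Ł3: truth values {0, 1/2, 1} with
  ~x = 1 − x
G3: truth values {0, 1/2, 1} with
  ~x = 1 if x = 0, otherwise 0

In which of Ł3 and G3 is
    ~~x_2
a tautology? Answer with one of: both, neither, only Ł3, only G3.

neither

In Ł3: at x_2 = 0 the value is 0 — not a tautology.
In G3: at x_2 = 0 the value is 0 — not a tautology.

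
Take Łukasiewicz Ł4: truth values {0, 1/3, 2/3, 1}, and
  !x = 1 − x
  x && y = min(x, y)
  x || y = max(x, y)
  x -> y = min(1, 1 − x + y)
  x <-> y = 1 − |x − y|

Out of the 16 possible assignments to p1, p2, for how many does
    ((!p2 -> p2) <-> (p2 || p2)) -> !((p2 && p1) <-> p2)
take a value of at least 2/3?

5

p1 = 0, p2 = 0 ↦ 0  <
p1 = 0, p2 = 1/3 ↦ 2/3  ≥
p1 = 0, p2 = 2/3 ↦ 1  ≥
p1 = 0, p2 = 1 ↦ 1  ≥
p1 = 1/3, p2 = 0 ↦ 0  <
p1 = 1/3, p2 = 1/3 ↦ 1/3  <
p1 = 1/3, p2 = 2/3 ↦ 2/3  ≥
p1 = 1/3, p2 = 1 ↦ 2/3  ≥
p1 = 2/3, p2 = 0 ↦ 0  <
p1 = 2/3, p2 = 1/3 ↦ 1/3  <
p1 = 2/3, p2 = 2/3 ↦ 1/3  <
p1 = 2/3, p2 = 1 ↦ 1/3  <
p1 = 1, p2 = 0 ↦ 0  <
p1 = 1, p2 = 1/3 ↦ 1/3  <
p1 = 1, p2 = 2/3 ↦ 1/3  <
p1 = 1, p2 = 1 ↦ 0  <
So 5 of the 16 assignments meet the threshold.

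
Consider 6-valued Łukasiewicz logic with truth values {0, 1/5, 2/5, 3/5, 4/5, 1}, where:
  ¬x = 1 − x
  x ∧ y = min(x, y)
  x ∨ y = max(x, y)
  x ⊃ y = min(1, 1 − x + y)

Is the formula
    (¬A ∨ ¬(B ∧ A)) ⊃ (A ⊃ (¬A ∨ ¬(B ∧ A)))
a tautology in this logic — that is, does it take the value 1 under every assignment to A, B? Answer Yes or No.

At A = 1/5, B = 1, for instance:
¬A = ¬1/5 = 4/5
B ∧ A = 1 ∧ 1/5 = 1/5
¬(B ∧ A) = ¬1/5 = 4/5
¬A ∨ ¬(B ∧ A) = 4/5 ∨ 4/5 = 4/5
A ⊃ (¬A ∨ ¬(B ∧ A)) = 1/5 ⊃ 4/5 = 1
(¬A ∨ ¬(B ∧ A)) ⊃ (A ⊃ (¬A ∨ ¬(B ∧ A))) = 4/5 ⊃ 1 = 1
and checking the remaining 35 assignments likewise gives ≥ 1 in every case.

Yes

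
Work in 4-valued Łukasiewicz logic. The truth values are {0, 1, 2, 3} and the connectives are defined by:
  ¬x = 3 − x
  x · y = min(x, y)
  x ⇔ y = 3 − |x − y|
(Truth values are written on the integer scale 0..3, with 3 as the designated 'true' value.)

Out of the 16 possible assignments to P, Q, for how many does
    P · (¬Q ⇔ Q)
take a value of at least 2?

P = 0, Q = 0 ↦ 0  <
P = 0, Q = 1 ↦ 0  <
P = 0, Q = 2 ↦ 0  <
P = 0, Q = 3 ↦ 0  <
P = 1, Q = 0 ↦ 0  <
P = 1, Q = 1 ↦ 1  <
P = 1, Q = 2 ↦ 1  <
P = 1, Q = 3 ↦ 0  <
P = 2, Q = 0 ↦ 0  <
P = 2, Q = 1 ↦ 2  ≥
P = 2, Q = 2 ↦ 2  ≥
P = 2, Q = 3 ↦ 0  <
P = 3, Q = 0 ↦ 0  <
P = 3, Q = 1 ↦ 2  ≥
P = 3, Q = 2 ↦ 2  ≥
P = 3, Q = 3 ↦ 0  <
So 4 of the 16 assignments meet the threshold.

4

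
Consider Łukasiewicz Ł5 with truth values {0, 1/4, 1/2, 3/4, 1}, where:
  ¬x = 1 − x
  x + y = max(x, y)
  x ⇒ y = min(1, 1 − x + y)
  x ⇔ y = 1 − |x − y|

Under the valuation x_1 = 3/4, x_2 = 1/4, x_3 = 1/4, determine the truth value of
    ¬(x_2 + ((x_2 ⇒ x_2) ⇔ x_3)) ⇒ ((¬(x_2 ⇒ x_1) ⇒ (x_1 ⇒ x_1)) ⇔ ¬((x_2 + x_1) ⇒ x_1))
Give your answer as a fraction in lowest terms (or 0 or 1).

x_2 ⇒ x_2 = 1/4 ⇒ 1/4 = 1
(x_2 ⇒ x_2) ⇔ x_3 = 1 ⇔ 1/4 = 1/4
x_2 + ((x_2 ⇒ x_2) ⇔ x_3) = 1/4 + 1/4 = 1/4
¬(x_2 + ((x_2 ⇒ x_2) ⇔ x_3)) = ¬1/4 = 3/4
x_2 ⇒ x_1 = 1/4 ⇒ 3/4 = 1
¬(x_2 ⇒ x_1) = ¬1 = 0
x_1 ⇒ x_1 = 3/4 ⇒ 3/4 = 1
¬(x_2 ⇒ x_1) ⇒ (x_1 ⇒ x_1) = 0 ⇒ 1 = 1
x_2 + x_1 = 1/4 + 3/4 = 3/4
(x_2 + x_1) ⇒ x_1 = 3/4 ⇒ 3/4 = 1
¬((x_2 + x_1) ⇒ x_1) = ¬1 = 0
(¬(x_2 ⇒ x_1) ⇒ (x_1 ⇒ x_1)) ⇔ ¬((x_2 + x_1) ⇒ x_1) = 1 ⇔ 0 = 0
¬(x_2 + ((x_2 ⇒ x_2) ⇔ x_3)) ⇒ ((¬(x_2 ⇒ x_1) ⇒ (x_1 ⇒ x_1)) ⇔ ¬((x_2 + x_1) ⇒ x_1)) = 3/4 ⇒ 0 = 1/4

1/4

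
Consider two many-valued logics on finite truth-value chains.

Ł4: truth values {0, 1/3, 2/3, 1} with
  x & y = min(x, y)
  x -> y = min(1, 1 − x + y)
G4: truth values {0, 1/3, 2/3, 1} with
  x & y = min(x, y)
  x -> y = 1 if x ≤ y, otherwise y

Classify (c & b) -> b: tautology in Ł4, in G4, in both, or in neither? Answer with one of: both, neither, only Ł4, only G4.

both

In Ł4: every assignment gives 1 — tautology.
In G4: every assignment gives 1 — tautology.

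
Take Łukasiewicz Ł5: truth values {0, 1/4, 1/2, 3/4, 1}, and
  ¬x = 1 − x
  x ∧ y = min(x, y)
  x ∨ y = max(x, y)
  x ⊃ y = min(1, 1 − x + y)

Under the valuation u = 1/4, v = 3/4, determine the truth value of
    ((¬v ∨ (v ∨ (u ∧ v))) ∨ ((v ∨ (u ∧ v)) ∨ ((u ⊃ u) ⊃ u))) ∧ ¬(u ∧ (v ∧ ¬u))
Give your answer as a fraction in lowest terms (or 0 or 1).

¬v = ¬3/4 = 1/4
u ∧ v = 1/4 ∧ 3/4 = 1/4
v ∨ (u ∧ v) = 3/4 ∨ 1/4 = 3/4
¬v ∨ (v ∨ (u ∧ v)) = 1/4 ∨ 3/4 = 3/4
u ∧ v = 1/4 ∧ 3/4 = 1/4
v ∨ (u ∧ v) = 3/4 ∨ 1/4 = 3/4
u ⊃ u = 1/4 ⊃ 1/4 = 1
(u ⊃ u) ⊃ u = 1 ⊃ 1/4 = 1/4
(v ∨ (u ∧ v)) ∨ ((u ⊃ u) ⊃ u) = 3/4 ∨ 1/4 = 3/4
(¬v ∨ (v ∨ (u ∧ v))) ∨ ((v ∨ (u ∧ v)) ∨ ((u ⊃ u) ⊃ u)) = 3/4 ∨ 3/4 = 3/4
¬u = ¬1/4 = 3/4
v ∧ ¬u = 3/4 ∧ 3/4 = 3/4
u ∧ (v ∧ ¬u) = 1/4 ∧ 3/4 = 1/4
¬(u ∧ (v ∧ ¬u)) = ¬1/4 = 3/4
((¬v ∨ (v ∨ (u ∧ v))) ∨ ((v ∨ (u ∧ v)) ∨ ((u ⊃ u) ⊃ u))) ∧ ¬(u ∧ (v ∧ ¬u)) = 3/4 ∧ 3/4 = 3/4

3/4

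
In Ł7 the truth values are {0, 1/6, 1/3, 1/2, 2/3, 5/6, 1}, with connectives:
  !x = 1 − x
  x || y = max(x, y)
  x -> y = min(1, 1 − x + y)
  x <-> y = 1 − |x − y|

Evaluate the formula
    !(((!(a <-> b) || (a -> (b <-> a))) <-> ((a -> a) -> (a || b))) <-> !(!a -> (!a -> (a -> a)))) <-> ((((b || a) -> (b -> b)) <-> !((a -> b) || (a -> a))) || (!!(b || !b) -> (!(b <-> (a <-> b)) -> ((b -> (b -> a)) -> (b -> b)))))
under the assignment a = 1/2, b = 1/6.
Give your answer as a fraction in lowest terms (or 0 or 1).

a <-> b = 1/2 <-> 1/6 = 2/3
!(a <-> b) = !2/3 = 1/3
b <-> a = 1/6 <-> 1/2 = 2/3
a -> (b <-> a) = 1/2 -> 2/3 = 1
!(a <-> b) || (a -> (b <-> a)) = 1/3 || 1 = 1
a -> a = 1/2 -> 1/2 = 1
a || b = 1/2 || 1/6 = 1/2
(a -> a) -> (a || b) = 1 -> 1/2 = 1/2
(!(a <-> b) || (a -> (b <-> a))) <-> ((a -> a) -> (a || b)) = 1 <-> 1/2 = 1/2
!a = !1/2 = 1/2
!a = !1/2 = 1/2
a -> a = 1/2 -> 1/2 = 1
!a -> (a -> a) = 1/2 -> 1 = 1
!a -> (!a -> (a -> a)) = 1/2 -> 1 = 1
!(!a -> (!a -> (a -> a))) = !1 = 0
((!(a <-> b) || (a -> (b <-> a))) <-> ((a -> a) -> (a || b))) <-> !(!a -> (!a -> (a -> a))) = 1/2 <-> 0 = 1/2
!(((!(a <-> b) || (a -> (b <-> a))) <-> ((a -> a) -> (a || b))) <-> !(!a -> (!a -> (a -> a)))) = !1/2 = 1/2
b || a = 1/6 || 1/2 = 1/2
b -> b = 1/6 -> 1/6 = 1
(b || a) -> (b -> b) = 1/2 -> 1 = 1
a -> b = 1/2 -> 1/6 = 2/3
a -> a = 1/2 -> 1/2 = 1
(a -> b) || (a -> a) = 2/3 || 1 = 1
!((a -> b) || (a -> a)) = !1 = 0
((b || a) -> (b -> b)) <-> !((a -> b) || (a -> a)) = 1 <-> 0 = 0
!b = !1/6 = 5/6
b || !b = 1/6 || 5/6 = 5/6
!(b || !b) = !5/6 = 1/6
!!(b || !b) = !1/6 = 5/6
a <-> b = 1/2 <-> 1/6 = 2/3
b <-> (a <-> b) = 1/6 <-> 2/3 = 1/2
!(b <-> (a <-> b)) = !1/2 = 1/2
b -> a = 1/6 -> 1/2 = 1
b -> (b -> a) = 1/6 -> 1 = 1
b -> b = 1/6 -> 1/6 = 1
(b -> (b -> a)) -> (b -> b) = 1 -> 1 = 1
!(b <-> (a <-> b)) -> ((b -> (b -> a)) -> (b -> b)) = 1/2 -> 1 = 1
!!(b || !b) -> (!(b <-> (a <-> b)) -> ((b -> (b -> a)) -> (b -> b))) = 5/6 -> 1 = 1
(((b || a) -> (b -> b)) <-> !((a -> b) || (a -> a))) || (!!(b || !b) -> (!(b <-> (a <-> b)) -> ((b -> (b -> a)) -> (b -> b)))) = 0 || 1 = 1
!(((!(a <-> b) || (a -> (b <-> a))) <-> ((a -> a) -> (a || b))) <-> !(!a -> (!a -> (a -> a)))) <-> ((((b || a) -> (b -> b)) <-> !((a -> b) || (a -> a))) || (!!(b || !b) -> (!(b <-> (a <-> b)) -> ((b -> (b -> a)) -> (b -> b))))) = 1/2 <-> 1 = 1/2

1/2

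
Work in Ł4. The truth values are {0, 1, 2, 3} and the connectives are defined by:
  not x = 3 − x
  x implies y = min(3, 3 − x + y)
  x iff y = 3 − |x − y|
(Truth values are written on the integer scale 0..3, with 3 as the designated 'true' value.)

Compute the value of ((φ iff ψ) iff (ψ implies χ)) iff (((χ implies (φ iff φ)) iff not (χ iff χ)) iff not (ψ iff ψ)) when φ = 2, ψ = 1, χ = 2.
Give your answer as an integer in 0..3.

φ iff ψ = 2 iff 1 = 2
ψ implies χ = 1 implies 2 = 3
(φ iff ψ) iff (ψ implies χ) = 2 iff 3 = 2
φ iff φ = 2 iff 2 = 3
χ implies (φ iff φ) = 2 implies 3 = 3
χ iff χ = 2 iff 2 = 3
not (χ iff χ) = not 3 = 0
(χ implies (φ iff φ)) iff not (χ iff χ) = 3 iff 0 = 0
ψ iff ψ = 1 iff 1 = 3
not (ψ iff ψ) = not 3 = 0
((χ implies (φ iff φ)) iff not (χ iff χ)) iff not (ψ iff ψ) = 0 iff 0 = 3
((φ iff ψ) iff (ψ implies χ)) iff (((χ implies (φ iff φ)) iff not (χ iff χ)) iff not (ψ iff ψ)) = 2 iff 3 = 2

2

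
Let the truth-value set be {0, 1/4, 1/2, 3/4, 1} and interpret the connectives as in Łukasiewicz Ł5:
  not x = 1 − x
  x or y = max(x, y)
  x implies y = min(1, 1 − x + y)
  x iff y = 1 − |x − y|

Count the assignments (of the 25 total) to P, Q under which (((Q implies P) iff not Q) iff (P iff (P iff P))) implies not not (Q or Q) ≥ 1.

value 1: 14 assignments (counts)
value 3/4: 4 assignments
value 1/2: 4 assignments
value 1/4: 2 assignments
value 0: 1 assignment
So 14 of the 25 assignments meet the threshold.

14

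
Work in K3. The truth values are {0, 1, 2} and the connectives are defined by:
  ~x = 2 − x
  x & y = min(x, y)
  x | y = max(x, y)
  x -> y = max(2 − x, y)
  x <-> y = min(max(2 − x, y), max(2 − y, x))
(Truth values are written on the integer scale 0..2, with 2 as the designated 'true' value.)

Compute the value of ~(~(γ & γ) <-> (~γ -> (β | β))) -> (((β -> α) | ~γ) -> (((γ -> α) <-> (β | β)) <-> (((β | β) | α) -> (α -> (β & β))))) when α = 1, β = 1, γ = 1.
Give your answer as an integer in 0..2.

γ & γ = 1 & 1 = 1
~(γ & γ) = ~1 = 1
~γ = ~1 = 1
β | β = 1 | 1 = 1
~γ -> (β | β) = 1 -> 1 = 1
~(γ & γ) <-> (~γ -> (β | β)) = 1 <-> 1 = 1
~(~(γ & γ) <-> (~γ -> (β | β))) = ~1 = 1
β -> α = 1 -> 1 = 1
~γ = ~1 = 1
(β -> α) | ~γ = 1 | 1 = 1
γ -> α = 1 -> 1 = 1
β | β = 1 | 1 = 1
(γ -> α) <-> (β | β) = 1 <-> 1 = 1
β | β = 1 | 1 = 1
(β | β) | α = 1 | 1 = 1
β & β = 1 & 1 = 1
α -> (β & β) = 1 -> 1 = 1
((β | β) | α) -> (α -> (β & β)) = 1 -> 1 = 1
((γ -> α) <-> (β | β)) <-> (((β | β) | α) -> (α -> (β & β))) = 1 <-> 1 = 1
((β -> α) | ~γ) -> (((γ -> α) <-> (β | β)) <-> (((β | β) | α) -> (α -> (β & β)))) = 1 -> 1 = 1
~(~(γ & γ) <-> (~γ -> (β | β))) -> (((β -> α) | ~γ) -> (((γ -> α) <-> (β | β)) <-> (((β | β) | α) -> (α -> (β & β))))) = 1 -> 1 = 1

1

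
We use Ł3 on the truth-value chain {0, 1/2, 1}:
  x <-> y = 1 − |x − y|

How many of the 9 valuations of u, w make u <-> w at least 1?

u = 0, w = 0 ↦ 1  ≥
u = 0, w = 1/2 ↦ 1/2  <
u = 0, w = 1 ↦ 0  <
u = 1/2, w = 0 ↦ 1/2  <
u = 1/2, w = 1/2 ↦ 1  ≥
u = 1/2, w = 1 ↦ 1/2  <
u = 1, w = 0 ↦ 0  <
u = 1, w = 1/2 ↦ 1/2  <
u = 1, w = 1 ↦ 1  ≥
So 3 of the 9 assignments meet the threshold.

3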